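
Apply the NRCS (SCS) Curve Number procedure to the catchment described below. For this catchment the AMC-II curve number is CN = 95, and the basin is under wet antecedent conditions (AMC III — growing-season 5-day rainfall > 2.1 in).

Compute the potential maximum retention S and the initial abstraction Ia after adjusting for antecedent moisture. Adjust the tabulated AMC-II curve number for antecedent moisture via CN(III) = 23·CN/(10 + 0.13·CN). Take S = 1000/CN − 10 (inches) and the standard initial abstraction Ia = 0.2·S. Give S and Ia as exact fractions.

Adjust CN=95 to AMC III: 23·95/(10 + 0.13·95) → 2185 ÷ (447/20) = 43700/447 ≈ 97.763
Max retention: S = 1000/(43700/447) − 10 = 100/437 in (≈ 0.229 in)
Ia = 0.2S: 0.2·0.229 = 0.046 in (exactly 20/437)

S = 100/437 in ≈ 0.229 in; Ia = 20/437 in ≈ 0.046 in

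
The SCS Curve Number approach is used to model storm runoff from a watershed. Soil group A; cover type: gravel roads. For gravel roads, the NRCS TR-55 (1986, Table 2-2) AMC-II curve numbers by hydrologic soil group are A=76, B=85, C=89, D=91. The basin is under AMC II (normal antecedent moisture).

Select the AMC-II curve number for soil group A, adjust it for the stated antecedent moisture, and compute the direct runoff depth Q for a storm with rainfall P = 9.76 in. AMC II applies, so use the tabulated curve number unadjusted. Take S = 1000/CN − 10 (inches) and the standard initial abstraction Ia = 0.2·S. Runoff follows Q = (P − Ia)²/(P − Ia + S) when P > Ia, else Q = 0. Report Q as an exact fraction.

Q = 4700224/693025 in ≈ 6.782 in

NRCS table: gravel roads, soil group A → CN(II) = 76
Average conditions: CN = 76 (no AMC adjustment).
S = 1000/76 − 10 = 60/19 in ≈ 3.158 in
Ia = 0.2·(60/19) = 12/19 in ≈ 0.632 in
P − Ia = 9.760 − 0.632 = 4336/475 ≈ 9.128 in (> 0, runoff occurs)
Runoff Q = (P−Ia)²/(P−Ia+S) = (9.128)²/(9.128+3.158) = 4700224/693025 ≈ 6.782 in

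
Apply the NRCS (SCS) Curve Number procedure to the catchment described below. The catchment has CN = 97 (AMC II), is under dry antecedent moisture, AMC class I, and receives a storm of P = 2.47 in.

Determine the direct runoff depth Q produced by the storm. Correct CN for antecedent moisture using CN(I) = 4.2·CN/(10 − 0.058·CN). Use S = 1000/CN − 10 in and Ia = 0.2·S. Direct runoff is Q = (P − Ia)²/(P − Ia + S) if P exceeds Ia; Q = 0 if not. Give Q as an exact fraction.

CN(I) from CN(II)=97: (4.2·97)/(10 − 0.058·97) = 67900/729 ≈ 93.141
Max retention: S = 1000/(67900/729) − 10 = 500/679 in (≈ 0.736 in)
Ia = 0.2·(500/679) = 100/679 in ≈ 0.147 in
Excess rainfall: 2.470 − 0.147 = 2.323 in; P > Ia so Q > 0
Q: (157713/67900)² ÷ (207713/67900) = 24873390369/14103712700 in (≈ 1.764 in)

Q = 24873390369/14103712700 in ≈ 1.764 in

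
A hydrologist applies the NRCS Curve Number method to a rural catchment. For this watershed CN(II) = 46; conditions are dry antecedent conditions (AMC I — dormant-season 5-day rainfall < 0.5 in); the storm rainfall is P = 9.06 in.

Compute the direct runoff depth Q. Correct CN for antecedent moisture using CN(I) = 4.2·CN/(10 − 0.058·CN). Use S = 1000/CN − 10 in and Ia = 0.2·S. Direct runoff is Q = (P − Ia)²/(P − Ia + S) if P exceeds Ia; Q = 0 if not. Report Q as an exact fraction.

CN(I) from CN(II)=46: (4.2·46)/(10 − 0.058·46) = 16100/611 ≈ 26.350
Max retention: S = 1000/(16100/611) − 10 = 4500/161 in (≈ 27.950 in)
Initial abstraction Ia = S/5 = (4500/161)/5 = 900/161 ≈ 5.590 in
Since P=9.060 > Ia=5.590: effective rainfall P−Ia = 27933/8050 in
Q = (27933/8050)²/((27933/8050) + 4500/161) = (780252489/64802500)/(252933/8050) = 260084163/678703550 in ≈ 0.383 in

Q = 260084163/678703550 in ≈ 0.383 in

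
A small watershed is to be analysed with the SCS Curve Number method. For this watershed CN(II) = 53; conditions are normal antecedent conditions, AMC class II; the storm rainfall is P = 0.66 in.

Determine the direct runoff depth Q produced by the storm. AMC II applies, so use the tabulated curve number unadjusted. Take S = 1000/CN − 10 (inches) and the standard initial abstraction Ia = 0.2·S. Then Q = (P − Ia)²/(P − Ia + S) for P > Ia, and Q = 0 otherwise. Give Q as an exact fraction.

Q = 0 in ≈ 0.000 in

AMC II — tabulated CN = 53 applies directly.
Retention S: 1000/CN − 10 with CN=53.000 → S = 470/53 ≈ 8.868 in
Ia = 0.2·(470/53) = 94/53 in ≈ 1.774 in
P = 0.660 ≤ Ia = 1.774 in: entire storm abstracted, Q = 0.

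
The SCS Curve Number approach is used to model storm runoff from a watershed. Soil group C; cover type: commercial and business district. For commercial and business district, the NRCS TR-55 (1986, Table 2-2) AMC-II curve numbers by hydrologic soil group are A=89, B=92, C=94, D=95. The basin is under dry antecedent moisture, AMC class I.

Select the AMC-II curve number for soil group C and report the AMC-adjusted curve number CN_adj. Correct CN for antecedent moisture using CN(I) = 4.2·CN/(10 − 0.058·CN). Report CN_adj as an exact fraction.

CN_adj = 32900/379 ≈ 86.807

NRCS table: commercial and business district, soil group C → CN(II) = 94
Dry (AMC I): CN(I) = 4.2·94/(10 − 0.058·94) = (1974/5)/(1137/250) = 32900/379 ≈ 86.807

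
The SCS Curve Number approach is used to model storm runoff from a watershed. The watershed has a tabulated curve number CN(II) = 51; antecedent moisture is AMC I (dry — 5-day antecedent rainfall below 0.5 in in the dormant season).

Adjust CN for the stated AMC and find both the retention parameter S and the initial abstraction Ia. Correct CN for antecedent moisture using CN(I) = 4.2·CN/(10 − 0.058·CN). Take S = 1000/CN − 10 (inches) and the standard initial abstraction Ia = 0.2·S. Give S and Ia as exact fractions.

CN(I) from CN(II)=51: (4.2·51)/(10 − 0.058·51) = 15300/503 ≈ 30.417
Retention S: 1000/CN − 10 with CN=30.417 → S = 3500/153 ≈ 22.876 in
Ia = 0.2S: 0.2·22.876 = 4.575 in (exactly 700/153)

S = 3500/153 in ≈ 22.876 in; Ia = 700/153 in ≈ 4.575 in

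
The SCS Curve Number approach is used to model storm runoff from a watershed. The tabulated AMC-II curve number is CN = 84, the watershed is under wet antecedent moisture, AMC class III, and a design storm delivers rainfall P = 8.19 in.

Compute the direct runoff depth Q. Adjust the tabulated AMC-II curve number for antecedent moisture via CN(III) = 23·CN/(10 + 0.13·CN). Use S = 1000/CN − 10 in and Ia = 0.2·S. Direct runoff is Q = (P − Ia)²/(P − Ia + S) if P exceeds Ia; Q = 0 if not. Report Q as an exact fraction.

Q = 150215930929/20651969100 in ≈ 7.274 in

Adjust CN=84 to AMC III: 23·84/(10 + 0.13·84) → 1932 ÷ (523/25) = 48300/523 ≈ 92.352
Retention S: 1000/CN − 10 with CN=92.352 → S = 400/483 ≈ 0.828 in
Ia = 0.2·(400/483) = 80/483 in ≈ 0.166 in
Excess rainfall: 8.190 − 0.166 = 8.024 in; P > Ia so Q > 0
Runoff Q = (P−Ia)²/(P−Ia+S) = (8.024)²/(8.024+0.828) = 150215930929/20651969100 ≈ 7.274 in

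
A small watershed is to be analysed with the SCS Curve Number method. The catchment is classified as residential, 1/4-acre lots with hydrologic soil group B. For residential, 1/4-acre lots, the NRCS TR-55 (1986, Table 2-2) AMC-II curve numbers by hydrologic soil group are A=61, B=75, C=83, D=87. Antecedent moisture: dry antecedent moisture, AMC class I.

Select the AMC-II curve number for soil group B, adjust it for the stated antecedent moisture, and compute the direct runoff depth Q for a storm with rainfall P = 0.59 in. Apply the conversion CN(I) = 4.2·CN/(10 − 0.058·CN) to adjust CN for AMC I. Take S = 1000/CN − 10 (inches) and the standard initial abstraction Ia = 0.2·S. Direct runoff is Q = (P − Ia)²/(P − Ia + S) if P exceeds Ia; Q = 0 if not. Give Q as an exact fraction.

Q = 0 in ≈ 0.000 in

NRCS table: residential, 1/4-acre lots, soil group B → CN(II) = 75
Adjust CN=75 to AMC I: 4.2·75/(10 − 0.058·75) → 315 ÷ (113/20) = 6300/113 ≈ 55.752
S = 1000/(6300/113) − 10 = 500/63 in ≈ 7.937 in
Ia = 0.2·(500/63) = 100/63 in ≈ 1.587 in
P = 0.590 ≤ Ia = 1.587 in: entire storm abstracted, Q = 0.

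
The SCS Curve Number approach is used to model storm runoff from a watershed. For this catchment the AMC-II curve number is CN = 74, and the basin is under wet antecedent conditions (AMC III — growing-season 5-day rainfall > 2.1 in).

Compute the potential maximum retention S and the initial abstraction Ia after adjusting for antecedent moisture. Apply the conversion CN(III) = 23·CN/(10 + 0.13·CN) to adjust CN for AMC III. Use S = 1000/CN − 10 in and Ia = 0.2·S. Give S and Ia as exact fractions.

Wet (AMC III): CN(III) = 23·74/(10 + 0.13·74) = 1702/(981/50) = 85100/981 ≈ 86.748
S = 1000/(85100/981) − 10 = 1300/851 in ≈ 1.528 in
Ia = 0.2·(1300/851) = 260/851 in ≈ 0.306 in

S = 1300/851 in ≈ 1.528 in; Ia = 260/851 in ≈ 0.306 in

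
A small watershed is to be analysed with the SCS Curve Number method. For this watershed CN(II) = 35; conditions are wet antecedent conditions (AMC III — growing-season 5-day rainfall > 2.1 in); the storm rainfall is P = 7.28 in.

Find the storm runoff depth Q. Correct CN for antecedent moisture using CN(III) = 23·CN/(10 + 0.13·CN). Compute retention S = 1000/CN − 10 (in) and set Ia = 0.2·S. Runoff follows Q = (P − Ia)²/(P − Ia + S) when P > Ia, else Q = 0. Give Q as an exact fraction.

Q = 19997354/8561175 in ≈ 2.336 in

Adjust CN=35 to AMC III: 23·35/(10 + 0.13·35) → 805 ÷ (291/20) = 16100/291 ≈ 55.326
S = 1000/(16100/291) − 10 = 1300/161 in ≈ 8.075 in
Initial abstraction Ia = S/5 = (1300/161)/5 = 260/161 ≈ 1.615 in
Excess rainfall: 7.280 − 1.615 = 5.665 in; P > Ia so Q > 0
Q: (22802/4025)² ÷ (55302/4025) = 19997354/8561175 in (≈ 2.336 in)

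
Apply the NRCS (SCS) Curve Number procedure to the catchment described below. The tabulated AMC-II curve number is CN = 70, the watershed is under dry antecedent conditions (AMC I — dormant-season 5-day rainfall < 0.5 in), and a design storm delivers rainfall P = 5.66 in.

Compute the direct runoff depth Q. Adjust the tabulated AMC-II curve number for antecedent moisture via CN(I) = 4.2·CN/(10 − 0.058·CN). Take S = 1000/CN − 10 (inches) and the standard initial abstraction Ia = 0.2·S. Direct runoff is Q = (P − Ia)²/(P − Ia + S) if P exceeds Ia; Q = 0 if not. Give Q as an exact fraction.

Q = 78623689/82974150 in ≈ 0.948 in

CN(I) from CN(II)=70: (4.2·70)/(10 − 0.058·70) = 4900/99 ≈ 49.495
Retention S: 1000/CN − 10 with CN=49.495 → S = 500/49 ≈ 10.204 in
Initial abstraction Ia = S/5 = (500/49)/5 = 100/49 ≈ 2.041 in
Since P=5.660 > Ia=2.041: effective rainfall P−Ia = 8867/2450 in
Runoff Q = (P−Ia)²/(P−Ia+S) = (3.619)²/(3.619+10.204) = 78623689/82974150 ≈ 0.948 in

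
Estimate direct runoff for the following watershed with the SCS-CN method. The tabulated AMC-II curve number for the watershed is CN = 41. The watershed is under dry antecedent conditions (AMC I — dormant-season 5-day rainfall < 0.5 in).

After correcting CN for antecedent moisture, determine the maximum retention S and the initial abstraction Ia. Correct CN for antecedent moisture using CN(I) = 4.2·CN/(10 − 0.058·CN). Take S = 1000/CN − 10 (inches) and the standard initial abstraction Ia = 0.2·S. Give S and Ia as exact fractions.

S = 29500/861 in ≈ 34.262 in; Ia = 5900/861 in ≈ 6.852 in

Adjust CN=41 to AMC I: 4.2·41/(10 − 0.058·41) → (861/5) ÷ (3811/500) = 86100/3811 ≈ 22.592
Max retention: S = 1000/(86100/3811) − 10 = 29500/861 in (≈ 34.262 in)
Ia = 0.2·(29500/861) = 5900/861 in ≈ 6.852 in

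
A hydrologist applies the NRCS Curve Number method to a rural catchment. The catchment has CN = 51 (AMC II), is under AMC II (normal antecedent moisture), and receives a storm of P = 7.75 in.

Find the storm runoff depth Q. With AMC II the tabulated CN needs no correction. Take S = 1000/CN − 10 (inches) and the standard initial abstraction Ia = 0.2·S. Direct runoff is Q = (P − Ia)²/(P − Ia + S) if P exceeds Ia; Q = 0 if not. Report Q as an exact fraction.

AMC II — tabulated CN = 51 applies directly.
Max retention: S = 1000/51 − 10 = 490/51 in (≈ 9.608 in)
Ia = 0.2·(490/51) = 98/51 in ≈ 1.922 in
P − Ia = 7.750 − 1.922 = 1189/204 ≈ 5.828 in (> 0, runoff occurs)
Q = (1189/204)²/((1189/204) + 490/51) = (1413721/41616)/(3149/204) = 1413721/642396 in ≈ 2.201 in

Q = 1413721/642396 in ≈ 2.201 in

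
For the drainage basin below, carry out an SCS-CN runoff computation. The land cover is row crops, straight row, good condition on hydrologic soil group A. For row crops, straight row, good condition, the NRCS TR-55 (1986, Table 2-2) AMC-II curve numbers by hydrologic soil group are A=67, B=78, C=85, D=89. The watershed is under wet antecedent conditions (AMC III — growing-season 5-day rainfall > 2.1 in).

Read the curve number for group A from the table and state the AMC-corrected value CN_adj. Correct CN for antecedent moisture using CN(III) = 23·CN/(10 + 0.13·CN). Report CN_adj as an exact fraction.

NRCS table: row crops, straight row, good condition, soil group A → CN(II) = 67
CN(III) from CN(II)=67: (23·67)/(10 + 0.13·67) = 154100/1871 ≈ 82.362

CN_adj = 154100/1871 ≈ 82.362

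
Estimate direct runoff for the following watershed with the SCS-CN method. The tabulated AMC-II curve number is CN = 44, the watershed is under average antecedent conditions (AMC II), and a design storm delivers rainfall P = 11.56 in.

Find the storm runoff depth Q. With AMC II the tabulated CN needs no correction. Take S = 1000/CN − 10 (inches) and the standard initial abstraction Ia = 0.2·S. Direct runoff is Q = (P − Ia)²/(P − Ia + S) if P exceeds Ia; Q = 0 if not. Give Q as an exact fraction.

CN(II) = 44; AMC II needs no correction.
S = 1000/44 − 10 = 140/11 in ≈ 12.727 in
Ia = 0.2·(140/11) = 28/11 in ≈ 2.545 in
Excess rainfall: 11.560 − 2.545 = 9.015 in; P > Ia so Q > 0
Q: (2479/275)² ÷ (5979/275) = 6145441/1644225 in (≈ 3.738 in)

Q = 6145441/1644225 in ≈ 3.738 in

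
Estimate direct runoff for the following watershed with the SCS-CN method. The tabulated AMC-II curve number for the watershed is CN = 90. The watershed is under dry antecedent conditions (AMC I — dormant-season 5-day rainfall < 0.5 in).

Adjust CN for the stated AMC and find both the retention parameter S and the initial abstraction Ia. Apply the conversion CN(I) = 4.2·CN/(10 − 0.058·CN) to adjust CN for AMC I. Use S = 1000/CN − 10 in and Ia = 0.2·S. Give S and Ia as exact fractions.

S = 500/189 in ≈ 2.646 in; Ia = 100/189 in ≈ 0.529 in

Dry (AMC I): CN(I) = 4.2·90/(10 − 0.058·90) = 378/(239/50) = 18900/239 ≈ 79.079
Retention S: 1000/CN − 10 with CN=79.079 → S = 500/189 ≈ 2.646 in
Ia = 0.2·(500/189) = 100/189 in ≈ 0.529 in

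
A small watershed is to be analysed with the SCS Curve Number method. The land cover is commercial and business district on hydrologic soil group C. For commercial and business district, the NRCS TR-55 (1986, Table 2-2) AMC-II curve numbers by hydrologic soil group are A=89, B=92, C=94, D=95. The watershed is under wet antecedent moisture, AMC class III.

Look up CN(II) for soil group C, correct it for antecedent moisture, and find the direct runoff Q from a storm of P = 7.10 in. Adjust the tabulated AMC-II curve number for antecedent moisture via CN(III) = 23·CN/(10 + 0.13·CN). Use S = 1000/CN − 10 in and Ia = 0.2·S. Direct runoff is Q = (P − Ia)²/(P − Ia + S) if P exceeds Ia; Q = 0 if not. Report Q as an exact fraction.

NRCS table: commercial and business district, soil group C → CN(II) = 94
Wet (AMC III): CN(III) = 23·94/(10 + 0.13·94) = 2162/(1111/50) = 108100/1111 ≈ 97.300
S = 1000/(108100/1111) − 10 = 300/1081 in ≈ 0.278 in
Ia = 0.2S: 0.2·0.278 = 0.056 in (exactly 60/1081)
P − Ia = 7.100 − 0.056 = 76151/10810 ≈ 7.044 in (> 0, runoff occurs)
Runoff Q = (P−Ia)²/(P−Ia+S) = (7.044)²/(7.044+0.278) = 5798974801/855622310 ≈ 6.777 in

Q = 5798974801/855622310 in ≈ 6.777 in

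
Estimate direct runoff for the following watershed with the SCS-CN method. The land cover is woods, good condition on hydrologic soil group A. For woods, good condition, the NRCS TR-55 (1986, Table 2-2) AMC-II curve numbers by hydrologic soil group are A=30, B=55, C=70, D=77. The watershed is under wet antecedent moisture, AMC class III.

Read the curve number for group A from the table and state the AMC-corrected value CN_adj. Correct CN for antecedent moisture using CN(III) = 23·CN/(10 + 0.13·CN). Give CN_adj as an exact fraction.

CN_adj = 6900/139 ≈ 49.640

NRCS table: woods, good condition, soil group A → CN(II) = 30
CN(III) from CN(II)=30: (23·30)/(10 + 0.13·30) = 6900/139 ≈ 49.640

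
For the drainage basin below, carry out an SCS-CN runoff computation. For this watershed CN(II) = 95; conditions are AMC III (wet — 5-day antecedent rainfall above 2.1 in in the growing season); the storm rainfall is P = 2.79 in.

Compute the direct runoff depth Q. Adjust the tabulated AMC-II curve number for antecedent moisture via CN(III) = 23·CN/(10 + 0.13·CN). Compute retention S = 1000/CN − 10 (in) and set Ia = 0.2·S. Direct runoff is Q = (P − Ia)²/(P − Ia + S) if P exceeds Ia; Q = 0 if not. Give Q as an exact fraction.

Adjust CN=95 to AMC III: 23·95/(10 + 0.13·95) → 2185 ÷ (447/20) = 43700/447 ≈ 97.763
Max retention: S = 1000/(43700/447) − 10 = 100/437 in (≈ 0.229 in)
Initial abstraction Ia = S/5 = (100/437)/5 = 20/437 ≈ 0.046 in
Since P=2.790 > Ia=0.046: effective rainfall P−Ia = 119923/43700 in
Runoff Q = (P−Ia)²/(P−Ia+S) = (2.744)²/(2.744+0.229) = 14381525929/5677635100 ≈ 2.533 in

Q = 14381525929/5677635100 in ≈ 2.533 in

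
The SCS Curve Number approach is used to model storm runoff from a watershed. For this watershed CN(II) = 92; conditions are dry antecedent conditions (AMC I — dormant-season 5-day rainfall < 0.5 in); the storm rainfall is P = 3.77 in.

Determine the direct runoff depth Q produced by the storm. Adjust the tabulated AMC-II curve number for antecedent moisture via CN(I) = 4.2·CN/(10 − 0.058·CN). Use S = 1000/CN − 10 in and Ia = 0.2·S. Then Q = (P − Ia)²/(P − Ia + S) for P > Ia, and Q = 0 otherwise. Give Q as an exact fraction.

Q = 26273492281/12658995300 in ≈ 2.075 in

Dry (AMC I): CN(I) = 4.2·92/(10 − 0.058·92) = (1932/5)/(583/125) = 48300/583 ≈ 82.847
Retention S: 1000/CN − 10 with CN=82.847 → S = 1000/483 ≈ 2.070 in
Ia = 0.2·(1000/483) = 200/483 in ≈ 0.414 in
Excess rainfall: 3.770 − 0.414 = 3.356 in; P > Ia so Q > 0
Q = (162091/48300)²/((162091/48300) + 1000/483) = (26273492281/2332890000)/(262091/48300) = 26273492281/12658995300 in ≈ 2.075 in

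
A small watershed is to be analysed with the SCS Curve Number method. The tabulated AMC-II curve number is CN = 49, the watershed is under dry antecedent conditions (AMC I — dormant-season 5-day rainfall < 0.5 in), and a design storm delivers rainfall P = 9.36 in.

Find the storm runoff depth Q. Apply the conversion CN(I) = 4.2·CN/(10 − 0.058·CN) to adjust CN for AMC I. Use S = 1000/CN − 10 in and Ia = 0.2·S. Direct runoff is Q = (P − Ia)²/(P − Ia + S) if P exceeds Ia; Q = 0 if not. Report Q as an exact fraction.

Q = 712984322/1072998325 in ≈ 0.664 in

Dry (AMC I): CN(I) = 4.2·49/(10 − 0.058·49) = (1029/5)/(3579/500) = 34300/1193 ≈ 28.751
S = 1000/(34300/1193) − 10 = 8500/343 in ≈ 24.781 in
Initial abstraction Ia = S/5 = (8500/343)/5 = 1700/343 ≈ 4.956 in
Excess rainfall: 9.360 − 4.956 = 4.404 in; P > Ia so Q > 0
Q = (37762/8575)²/((37762/8575) + 8500/343) = (1425968644/73530625)/(250262/8575) = 712984322/1072998325 in ≈ 0.664 in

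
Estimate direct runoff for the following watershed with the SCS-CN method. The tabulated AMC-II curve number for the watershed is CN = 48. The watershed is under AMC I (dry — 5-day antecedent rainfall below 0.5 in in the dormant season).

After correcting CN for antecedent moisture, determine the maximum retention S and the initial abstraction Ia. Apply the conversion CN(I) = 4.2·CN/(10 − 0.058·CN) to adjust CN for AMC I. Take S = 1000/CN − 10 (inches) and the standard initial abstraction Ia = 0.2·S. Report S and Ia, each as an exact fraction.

Adjust CN=48 to AMC I: 4.2·48/(10 − 0.058·48) → (1008/5) ÷ (902/125) = 12600/451 ≈ 27.938
Max retention: S = 1000/(12600/451) − 10 = 1625/63 in (≈ 25.794 in)
Ia = 0.2·(1625/63) = 325/63 in ≈ 5.159 in

S = 1625/63 in ≈ 25.794 in; Ia = 325/63 in ≈ 5.159 in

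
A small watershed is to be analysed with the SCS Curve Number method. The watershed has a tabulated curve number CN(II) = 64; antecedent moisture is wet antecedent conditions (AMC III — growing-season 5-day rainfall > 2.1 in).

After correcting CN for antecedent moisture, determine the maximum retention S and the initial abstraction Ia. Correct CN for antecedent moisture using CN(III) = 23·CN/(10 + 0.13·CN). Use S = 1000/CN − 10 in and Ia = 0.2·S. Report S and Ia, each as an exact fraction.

S = 225/92 in ≈ 2.446 in; Ia = 45/92 in ≈ 0.489 in

CN(III) from CN(II)=64: (23·64)/(10 + 0.13·64) = 18400/229 ≈ 80.349
Max retention: S = 1000/(18400/229) − 10 = 225/92 in (≈ 2.446 in)
Initial abstraction Ia = S/5 = (225/92)/5 = 45/92 ≈ 0.489 in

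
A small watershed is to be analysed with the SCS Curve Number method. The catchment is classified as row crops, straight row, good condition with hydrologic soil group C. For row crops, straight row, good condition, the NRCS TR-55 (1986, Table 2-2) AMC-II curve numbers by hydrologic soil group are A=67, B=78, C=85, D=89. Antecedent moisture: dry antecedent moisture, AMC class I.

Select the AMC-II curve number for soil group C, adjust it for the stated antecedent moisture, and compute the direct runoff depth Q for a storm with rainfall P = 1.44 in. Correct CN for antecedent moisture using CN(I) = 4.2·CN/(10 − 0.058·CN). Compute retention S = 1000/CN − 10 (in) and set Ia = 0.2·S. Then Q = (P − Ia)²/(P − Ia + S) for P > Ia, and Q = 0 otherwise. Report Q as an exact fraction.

Q = 795664/10623725 in ≈ 0.075 in

NRCS table: row crops, straight row, good condition, soil group C → CN(II) = 85
CN(I) from CN(II)=85: (4.2·85)/(10 − 0.058·85) = 11900/169 ≈ 70.414
Retention S: 1000/CN − 10 with CN=70.414 → S = 500/119 ≈ 4.202 in
Ia = 0.2·(500/119) = 100/119 in ≈ 0.840 in
P − Ia = 1.440 − 0.840 = 1784/2975 ≈ 0.600 in (> 0, runoff occurs)
Q = (1784/2975)²/((1784/2975) + 500/119) = (3182656/8850625)/(14284/2975) = 795664/10623725 in ≈ 0.075 in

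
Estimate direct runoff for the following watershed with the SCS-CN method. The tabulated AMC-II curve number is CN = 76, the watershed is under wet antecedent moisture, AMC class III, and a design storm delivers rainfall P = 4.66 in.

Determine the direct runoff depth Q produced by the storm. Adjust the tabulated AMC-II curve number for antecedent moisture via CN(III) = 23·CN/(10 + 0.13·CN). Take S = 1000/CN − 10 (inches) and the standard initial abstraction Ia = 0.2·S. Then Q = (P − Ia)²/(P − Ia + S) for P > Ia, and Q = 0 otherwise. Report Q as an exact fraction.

Q = 9181664041/2749188850 in ≈ 3.340 in

Adjust CN=76 to AMC III: 23·76/(10 + 0.13·76) → 1748 ÷ (497/25) = 43700/497 ≈ 87.928
S = 1000/(43700/497) − 10 = 600/437 in ≈ 1.373 in
Initial abstraction Ia = S/5 = (600/437)/5 = 120/437 ≈ 0.275 in
Excess rainfall: 4.660 − 0.275 = 4.385 in; P > Ia so Q > 0
Q: (95821/21850)² ÷ (125821/21850) = 9181664041/2749188850 in (≈ 3.340 in)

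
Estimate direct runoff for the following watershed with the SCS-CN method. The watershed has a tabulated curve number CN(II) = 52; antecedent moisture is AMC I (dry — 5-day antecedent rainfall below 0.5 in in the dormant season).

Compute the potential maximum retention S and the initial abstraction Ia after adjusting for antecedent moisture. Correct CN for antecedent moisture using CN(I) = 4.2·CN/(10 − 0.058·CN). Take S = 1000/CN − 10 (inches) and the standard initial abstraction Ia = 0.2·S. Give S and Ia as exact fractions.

S = 2000/91 in ≈ 21.978 in; Ia = 400/91 in ≈ 4.396 in

Adjust CN=52 to AMC I: 4.2·52/(10 − 0.058·52) → (1092/5) ÷ (873/125) = 9100/291 ≈ 31.271
Retention S: 1000/CN − 10 with CN=31.271 → S = 2000/91 ≈ 21.978 in
Initial abstraction Ia = S/5 = (2000/91)/5 = 400/91 ≈ 4.396 in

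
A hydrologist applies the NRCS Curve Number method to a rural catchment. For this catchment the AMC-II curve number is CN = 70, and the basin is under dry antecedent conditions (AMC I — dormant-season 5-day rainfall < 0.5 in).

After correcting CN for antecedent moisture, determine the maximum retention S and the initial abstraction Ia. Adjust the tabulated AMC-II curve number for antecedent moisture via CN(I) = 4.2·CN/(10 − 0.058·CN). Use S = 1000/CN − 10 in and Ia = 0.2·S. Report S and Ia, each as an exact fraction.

S = 500/49 in ≈ 10.204 in; Ia = 100/49 in ≈ 2.041 in

Dry (AMC I): CN(I) = 4.2·70/(10 − 0.058·70) = 294/(297/50) = 4900/99 ≈ 49.495
S = 1000/(4900/99) − 10 = 500/49 in ≈ 10.204 in
Initial abstraction Ia = S/5 = (500/49)/5 = 100/49 ≈ 2.041 in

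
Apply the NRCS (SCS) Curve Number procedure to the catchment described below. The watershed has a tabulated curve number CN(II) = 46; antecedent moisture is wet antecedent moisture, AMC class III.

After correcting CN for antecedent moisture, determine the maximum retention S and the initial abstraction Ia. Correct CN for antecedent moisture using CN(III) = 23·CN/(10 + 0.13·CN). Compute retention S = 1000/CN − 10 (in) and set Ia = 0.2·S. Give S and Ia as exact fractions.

S = 2700/529 in ≈ 5.104 in; Ia = 540/529 in ≈ 1.021 in

Adjust CN=46 to AMC III: 23·46/(10 + 0.13·46) → 1058 ÷ (799/50) = 52900/799 ≈ 66.208
Retention S: 1000/CN − 10 with CN=66.208 → S = 2700/529 ≈ 5.104 in
Initial abstraction Ia = S/5 = (2700/529)/5 = 540/529 ≈ 1.021 in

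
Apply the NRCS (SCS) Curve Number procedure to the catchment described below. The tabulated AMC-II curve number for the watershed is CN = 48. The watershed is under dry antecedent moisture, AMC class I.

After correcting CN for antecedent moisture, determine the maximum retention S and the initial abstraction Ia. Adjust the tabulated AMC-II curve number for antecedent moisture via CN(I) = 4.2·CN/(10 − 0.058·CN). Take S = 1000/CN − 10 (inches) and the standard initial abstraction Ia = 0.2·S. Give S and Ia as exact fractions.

S = 1625/63 in ≈ 25.794 in; Ia = 325/63 in ≈ 5.159 in

Dry (AMC I): CN(I) = 4.2·48/(10 − 0.058·48) = (1008/5)/(902/125) = 12600/451 ≈ 27.938
Retention S: 1000/CN − 10 with CN=27.938 → S = 1625/63 ≈ 25.794 in
Ia = 0.2·(1625/63) = 325/63 in ≈ 5.159 in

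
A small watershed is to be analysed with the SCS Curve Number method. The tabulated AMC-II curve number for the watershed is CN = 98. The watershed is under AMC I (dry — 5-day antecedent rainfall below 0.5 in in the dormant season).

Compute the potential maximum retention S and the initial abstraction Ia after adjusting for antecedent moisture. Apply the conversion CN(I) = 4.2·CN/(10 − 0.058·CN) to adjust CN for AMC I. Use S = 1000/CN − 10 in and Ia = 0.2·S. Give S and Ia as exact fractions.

S = 500/1029 in ≈ 0.486 in; Ia = 100/1029 in ≈ 0.097 in

CN(I) from CN(II)=98: (4.2·98)/(10 − 0.058·98) = 102900/1079 ≈ 95.366
S = 1000/(102900/1079) − 10 = 500/1029 in ≈ 0.486 in
Ia = 0.2·(500/1029) = 100/1029 in ≈ 0.097 in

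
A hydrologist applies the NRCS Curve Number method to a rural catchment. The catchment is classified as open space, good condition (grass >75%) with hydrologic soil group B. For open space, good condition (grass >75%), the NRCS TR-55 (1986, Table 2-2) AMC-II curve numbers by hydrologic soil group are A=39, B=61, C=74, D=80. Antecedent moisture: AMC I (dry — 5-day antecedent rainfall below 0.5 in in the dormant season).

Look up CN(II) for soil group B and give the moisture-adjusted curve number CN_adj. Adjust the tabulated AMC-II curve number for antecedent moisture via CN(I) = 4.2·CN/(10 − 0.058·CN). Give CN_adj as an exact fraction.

NRCS table: open space, good condition (grass >75%), soil group B → CN(II) = 61
Dry (AMC I): CN(I) = 4.2·61/(10 − 0.058·61) = (1281/5)/(3231/500) = 42700/1077 ≈ 39.647

CN_adj = 42700/1077 ≈ 39.647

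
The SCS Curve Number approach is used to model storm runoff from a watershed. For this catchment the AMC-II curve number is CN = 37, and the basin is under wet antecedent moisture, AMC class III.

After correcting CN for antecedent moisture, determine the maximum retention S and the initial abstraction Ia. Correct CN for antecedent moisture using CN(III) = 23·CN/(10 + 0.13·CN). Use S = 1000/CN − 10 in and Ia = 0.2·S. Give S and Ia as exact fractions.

Wet (AMC III): CN(III) = 23·37/(10 + 0.13·37) = 851/(1481/100) = 85100/1481 ≈ 57.461
Max retention: S = 1000/(85100/1481) − 10 = 6300/851 in (≈ 7.403 in)
Ia = 0.2S: 0.2·7.403 = 1.481 in (exactly 1260/851)

S = 6300/851 in ≈ 7.403 in; Ia = 1260/851 in ≈ 1.481 in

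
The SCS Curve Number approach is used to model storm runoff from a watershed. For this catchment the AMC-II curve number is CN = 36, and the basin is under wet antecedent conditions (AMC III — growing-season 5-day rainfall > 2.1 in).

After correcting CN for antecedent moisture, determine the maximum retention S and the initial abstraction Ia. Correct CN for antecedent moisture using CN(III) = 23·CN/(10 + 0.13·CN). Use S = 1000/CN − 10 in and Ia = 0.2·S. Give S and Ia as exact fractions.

S = 1600/207 in ≈ 7.729 in; Ia = 320/207 in ≈ 1.546 in

CN(III) from CN(II)=36: (23·36)/(10 + 0.13·36) = 20700/367 ≈ 56.403
Max retention: S = 1000/(20700/367) − 10 = 1600/207 in (≈ 7.729 in)
Ia = 0.2S: 0.2·7.729 = 1.546 in (exactly 320/207)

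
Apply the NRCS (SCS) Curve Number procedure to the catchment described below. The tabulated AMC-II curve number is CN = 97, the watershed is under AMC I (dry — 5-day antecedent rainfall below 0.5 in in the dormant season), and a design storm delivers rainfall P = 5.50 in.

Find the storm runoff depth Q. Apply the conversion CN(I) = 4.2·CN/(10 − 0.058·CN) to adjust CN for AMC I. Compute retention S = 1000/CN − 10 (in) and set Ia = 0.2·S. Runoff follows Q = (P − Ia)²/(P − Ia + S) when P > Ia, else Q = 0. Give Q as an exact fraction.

Dry (AMC I): CN(I) = 4.2·97/(10 − 0.058·97) = (2037/5)/(2187/500) = 67900/729 ≈ 93.141
Max retention: S = 1000/(67900/729) − 10 = 500/679 in (≈ 0.736 in)
Ia = 0.2·(500/679) = 100/679 in ≈ 0.147 in
Excess rainfall: 5.500 − 0.147 = 5.353 in; P > Ia so Q > 0
Q = (7269/1358)²/((7269/1358) + 500/679) = (52838361/1844164)/(8269/1358) = 52838361/11229302 in ≈ 4.705 in

Q = 52838361/11229302 in ≈ 4.705 in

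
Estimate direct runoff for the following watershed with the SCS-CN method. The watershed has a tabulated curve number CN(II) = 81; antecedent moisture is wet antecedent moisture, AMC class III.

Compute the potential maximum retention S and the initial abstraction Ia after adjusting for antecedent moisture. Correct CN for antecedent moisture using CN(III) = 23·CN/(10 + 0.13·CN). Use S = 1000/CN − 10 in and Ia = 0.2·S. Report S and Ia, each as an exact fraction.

S = 1900/1863 in ≈ 1.020 in; Ia = 380/1863 in ≈ 0.204 in

Adjust CN=81 to AMC III: 23·81/(10 + 0.13·81) → 1863 ÷ (2053/100) = 186300/2053 ≈ 90.745
Max retention: S = 1000/(186300/2053) − 10 = 1900/1863 in (≈ 1.020 in)
Ia = 0.2·(1900/1863) = 380/1863 in ≈ 0.204 in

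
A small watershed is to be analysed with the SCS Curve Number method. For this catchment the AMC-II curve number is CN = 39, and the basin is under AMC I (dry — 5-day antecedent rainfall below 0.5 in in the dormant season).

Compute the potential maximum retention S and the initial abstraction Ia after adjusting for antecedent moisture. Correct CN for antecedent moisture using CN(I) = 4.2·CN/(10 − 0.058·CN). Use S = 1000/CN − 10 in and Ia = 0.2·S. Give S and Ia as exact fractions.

Adjust CN=39 to AMC I: 4.2·39/(10 − 0.058·39) → (819/5) ÷ (3869/500) = 81900/3869 ≈ 21.168
Max retention: S = 1000/(81900/3869) − 10 = 30500/819 in (≈ 37.241 in)
Ia = 0.2S: 0.2·37.241 = 7.448 in (exactly 6100/819)

S = 30500/819 in ≈ 37.241 in; Ia = 6100/819 in ≈ 7.448 in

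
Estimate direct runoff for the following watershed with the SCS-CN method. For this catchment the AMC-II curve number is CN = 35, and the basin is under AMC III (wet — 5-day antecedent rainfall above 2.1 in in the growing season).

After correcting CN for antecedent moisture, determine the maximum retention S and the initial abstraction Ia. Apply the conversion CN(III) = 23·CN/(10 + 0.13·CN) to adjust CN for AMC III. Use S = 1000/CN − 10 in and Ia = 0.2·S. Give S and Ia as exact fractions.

S = 1300/161 in ≈ 8.075 in; Ia = 260/161 in ≈ 1.615 in

Adjust CN=35 to AMC III: 23·35/(10 + 0.13·35) → 805 ÷ (291/20) = 16100/291 ≈ 55.326
Max retention: S = 1000/(16100/291) − 10 = 1300/161 in (≈ 8.075 in)
Initial abstraction Ia = S/5 = (1300/161)/5 = 260/161 ≈ 1.615 in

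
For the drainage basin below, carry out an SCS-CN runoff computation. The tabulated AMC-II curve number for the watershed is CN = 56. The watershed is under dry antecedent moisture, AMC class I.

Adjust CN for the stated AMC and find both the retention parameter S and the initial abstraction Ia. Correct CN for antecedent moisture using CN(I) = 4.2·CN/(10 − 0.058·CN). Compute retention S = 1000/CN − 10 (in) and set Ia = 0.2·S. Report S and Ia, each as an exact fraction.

S = 2750/147 in ≈ 18.707 in; Ia = 550/147 in ≈ 3.741 in

Adjust CN=56 to AMC I: 4.2·56/(10 − 0.058·56) → (1176/5) ÷ (844/125) = 7350/211 ≈ 34.834
Retention S: 1000/CN − 10 with CN=34.834 → S = 2750/147 ≈ 18.707 in
Initial abstraction Ia = S/5 = (2750/147)/5 = 550/147 ≈ 3.741 in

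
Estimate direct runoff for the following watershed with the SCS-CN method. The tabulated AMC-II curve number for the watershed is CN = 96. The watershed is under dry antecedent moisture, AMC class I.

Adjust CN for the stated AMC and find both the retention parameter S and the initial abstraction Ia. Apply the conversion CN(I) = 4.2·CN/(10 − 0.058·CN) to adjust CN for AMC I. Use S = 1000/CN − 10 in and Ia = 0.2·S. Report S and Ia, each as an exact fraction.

S = 125/126 in ≈ 0.992 in; Ia = 25/126 in ≈ 0.198 in

Adjust CN=96 to AMC I: 4.2·96/(10 − 0.058·96) → (2016/5) ÷ (554/125) = 25200/277 ≈ 90.975
Max retention: S = 1000/(25200/277) − 10 = 125/126 in (≈ 0.992 in)
Ia = 0.2·(125/126) = 25/126 in ≈ 0.198 in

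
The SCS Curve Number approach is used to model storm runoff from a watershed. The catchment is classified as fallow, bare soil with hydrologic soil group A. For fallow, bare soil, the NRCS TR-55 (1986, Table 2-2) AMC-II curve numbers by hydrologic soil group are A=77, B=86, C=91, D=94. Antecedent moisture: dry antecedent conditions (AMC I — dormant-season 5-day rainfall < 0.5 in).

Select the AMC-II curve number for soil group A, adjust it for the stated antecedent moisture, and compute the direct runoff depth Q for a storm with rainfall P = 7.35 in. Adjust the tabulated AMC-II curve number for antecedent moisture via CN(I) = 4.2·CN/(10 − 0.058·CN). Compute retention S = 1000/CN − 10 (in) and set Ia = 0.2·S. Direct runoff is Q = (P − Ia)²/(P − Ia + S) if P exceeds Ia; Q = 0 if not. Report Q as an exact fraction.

Q = 36748506601/13637745660 in ≈ 2.695 in

NRCS table: fallow, bare soil, soil group A → CN(II) = 77
Dry (AMC I): CN(I) = 4.2·77/(10 − 0.058·77) = (1617/5)/(2767/500) = 161700/2767 ≈ 58.439
Max retention: S = 1000/(161700/2767) − 10 = 11500/1617 in (≈ 7.112 in)
Ia = 0.2·(11500/1617) = 2300/1617 in ≈ 1.422 in
Since P=7.350 > Ia=1.422: effective rainfall P−Ia = 191699/32340 in
Q: (191699/32340)² ÷ (421699/32340) = 36748506601/13637745660 in (≈ 2.695 in)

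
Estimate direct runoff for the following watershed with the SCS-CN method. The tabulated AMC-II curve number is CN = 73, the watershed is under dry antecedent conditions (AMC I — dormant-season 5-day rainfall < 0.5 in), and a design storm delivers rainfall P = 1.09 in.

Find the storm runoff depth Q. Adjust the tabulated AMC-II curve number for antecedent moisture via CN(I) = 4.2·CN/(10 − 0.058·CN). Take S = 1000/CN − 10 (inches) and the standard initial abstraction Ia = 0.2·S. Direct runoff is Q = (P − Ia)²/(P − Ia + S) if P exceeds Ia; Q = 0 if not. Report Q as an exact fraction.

Q = 0 in ≈ 0.000 in

Dry (AMC I): CN(I) = 4.2·73/(10 − 0.058·73) = (1533/5)/(2883/500) = 51100/961 ≈ 53.174
Retention S: 1000/CN − 10 with CN=53.174 → S = 4500/511 ≈ 8.806 in
Ia = 0.2·(4500/511) = 900/511 in ≈ 1.761 in
P = 1.090 ≤ Ia = 1.761 in: entire storm abstracted, Q = 0.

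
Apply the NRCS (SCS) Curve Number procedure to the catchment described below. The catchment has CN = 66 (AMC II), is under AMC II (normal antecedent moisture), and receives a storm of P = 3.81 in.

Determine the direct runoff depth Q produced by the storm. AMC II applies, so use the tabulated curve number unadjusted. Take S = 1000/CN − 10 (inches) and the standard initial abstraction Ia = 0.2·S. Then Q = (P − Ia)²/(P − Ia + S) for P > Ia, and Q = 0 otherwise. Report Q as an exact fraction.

Q = 84143929/86370900 in ≈ 0.974 in

CN(II) = 66; AMC II needs no correction.
Max retention: S = 1000/66 − 10 = 170/33 in (≈ 5.152 in)
Ia = 0.2S: 0.2·5.152 = 1.030 in (exactly 34/33)
P − Ia = 3.810 − 1.030 = 9173/3300 ≈ 2.780 in (> 0, runoff occurs)
Runoff Q = (P−Ia)²/(P−Ia+S) = (2.780)²/(2.780+5.152) = 84143929/86370900 ≈ 0.974 in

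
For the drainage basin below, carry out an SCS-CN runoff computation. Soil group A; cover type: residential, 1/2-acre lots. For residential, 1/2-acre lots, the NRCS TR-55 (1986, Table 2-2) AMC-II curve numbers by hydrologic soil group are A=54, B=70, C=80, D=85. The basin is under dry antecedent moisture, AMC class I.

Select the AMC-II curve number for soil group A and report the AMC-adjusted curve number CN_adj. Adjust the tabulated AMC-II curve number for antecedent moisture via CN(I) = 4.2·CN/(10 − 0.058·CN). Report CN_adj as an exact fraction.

CN_adj = 56700/1717 ≈ 33.023

NRCS table: residential, 1/2-acre lots, soil group A → CN(II) = 54
Adjust CN=54 to AMC I: 4.2·54/(10 − 0.058·54) → (1134/5) ÷ (1717/250) = 56700/1717 ≈ 33.023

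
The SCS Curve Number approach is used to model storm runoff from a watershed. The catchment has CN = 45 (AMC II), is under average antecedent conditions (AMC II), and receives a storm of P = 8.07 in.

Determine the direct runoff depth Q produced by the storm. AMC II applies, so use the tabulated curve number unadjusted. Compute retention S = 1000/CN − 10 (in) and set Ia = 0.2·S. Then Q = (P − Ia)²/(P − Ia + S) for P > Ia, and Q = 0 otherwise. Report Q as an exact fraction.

AMC II — tabulated CN = 45 applies directly.
S = 1000/45 − 10 = 110/9 in ≈ 12.222 in
Initial abstraction Ia = S/5 = (110/9)/5 = 22/9 ≈ 2.444 in
Since P=8.070 > Ia=2.444: effective rainfall P−Ia = 5063/900 in
Q = (5063/900)²/((5063/900) + 110/9) = (25633969/810000)/(16063/900) = 25633969/14456700 in ≈ 1.773 in

Q = 25633969/14456700 in ≈ 1.773 in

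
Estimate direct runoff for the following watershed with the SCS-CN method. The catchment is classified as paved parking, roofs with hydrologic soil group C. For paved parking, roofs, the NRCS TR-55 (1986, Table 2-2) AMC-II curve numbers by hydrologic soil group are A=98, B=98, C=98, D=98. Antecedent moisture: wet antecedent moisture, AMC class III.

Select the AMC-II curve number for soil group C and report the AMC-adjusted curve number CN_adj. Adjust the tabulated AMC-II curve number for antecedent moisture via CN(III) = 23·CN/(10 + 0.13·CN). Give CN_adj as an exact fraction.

CN_adj = 112700/1137 ≈ 99.120

NRCS table: paved parking, roofs, soil group C → CN(II) = 98
Adjust CN=98 to AMC III: 23·98/(10 + 0.13·98) → 2254 ÷ (1137/50) = 112700/1137 ≈ 99.120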